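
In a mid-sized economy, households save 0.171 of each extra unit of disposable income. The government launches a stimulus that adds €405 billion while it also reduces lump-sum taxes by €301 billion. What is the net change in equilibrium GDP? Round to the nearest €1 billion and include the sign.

MPC = 1 − MPS = 1 − 0.171 = 0.829.
Expenditure multiplier = 1/(1 − MPC) = 1/(1 − 0.829) = 1/0.171 ≈ 5.848.
ΔG contributes k·ΔG = (+€405 billion) / 0.171 ≈ +€2,368.4 billion.
ΔT of −€301 billion changes first-round spending by −c·ΔT = +€249.529 billion, contributing k·(−c·ΔT) = (+€249.529 billion) / 0.171 ≈ +€1,459.2 billion.
Net ΔY = k(ΔG − c·ΔT) = (+€654.529 billion) / 0.171 ≈ +€3,828 billion.

+€3,828 billion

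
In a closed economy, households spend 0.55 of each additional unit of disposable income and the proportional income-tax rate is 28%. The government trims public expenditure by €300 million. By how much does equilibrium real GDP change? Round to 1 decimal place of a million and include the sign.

Expenditure multiplier = 1/(1 − c(1−t)) = 1/(1 − 0.55×0.72) = 1/0.604 ≈ 1.656.
ΔY = k × ΔG = (−€300 million) / 0.604 ≈ −€496.7 million.

−€496.7 million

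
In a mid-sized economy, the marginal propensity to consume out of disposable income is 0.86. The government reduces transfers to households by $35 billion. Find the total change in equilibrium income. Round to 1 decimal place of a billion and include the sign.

The transfer change shifts disposable income by −$35 billion, so first-round consumption changes by c·ΔTR = 0.86 × (−$35 billion) = −$30.1 billion.
Expenditure multiplier = 1/(1 − MPC) = 1/(1 − 0.86) = 1/0.14 ≈ 7.143.
The transfer multiplier is c × k ≈ 6.143, so ΔY = k × (c·ΔTR) = (−$30.1 billion) / 0.14 = −$215 billion.

−$215.0 billion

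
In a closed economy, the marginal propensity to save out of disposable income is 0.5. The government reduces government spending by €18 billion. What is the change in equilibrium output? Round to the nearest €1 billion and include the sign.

MPC = 1 − MPS = 1 − 0.5 = 0.5.
Expenditure multiplier = 1/(1 − MPC) = 1/(1 − 0.5) = 1/0.5 = 2.
ΔY = k × ΔG = (−€18 billion) / 0.5 = −€36 billion.

−€36 billion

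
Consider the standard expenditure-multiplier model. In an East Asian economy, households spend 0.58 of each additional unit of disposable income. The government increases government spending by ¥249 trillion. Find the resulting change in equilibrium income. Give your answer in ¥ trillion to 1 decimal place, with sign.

+¥592.9 trillion

Expenditure multiplier = 1/(1 − MPC) = 1/(1 − 0.58) = 1/0.42 ≈ 2.381.
ΔY = k × ΔG = (+¥249 trillion) / 0.42 ≈ +¥592.9 trillion.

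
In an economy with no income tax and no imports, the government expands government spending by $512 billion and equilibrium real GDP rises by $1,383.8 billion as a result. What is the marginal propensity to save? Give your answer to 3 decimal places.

0.370

Implied spending multiplier k = ΔY/ΔG = 1,383.8/512 ≈ 2.7027.
Since k = 1/(1 − MPC), MPC = 1 − 1/k = 1 − ΔG/ΔY = 1 − 512/1,383.8 ≈ 0.630.
MPS = 1 − MPC = 0.370.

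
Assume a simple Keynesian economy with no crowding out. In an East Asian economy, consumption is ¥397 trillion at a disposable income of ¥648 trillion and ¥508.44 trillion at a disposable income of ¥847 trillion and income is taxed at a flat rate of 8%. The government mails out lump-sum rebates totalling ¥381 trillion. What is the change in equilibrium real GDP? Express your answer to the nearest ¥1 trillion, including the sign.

+¥440 trillion

MPC = ΔC/ΔYd = (508.44 − 397)/(847 − 648) = 111.44/199 = 0.56.
A lump-sum tax change of −¥381 trillion shifts disposable income by +¥381 trillion; first-round consumption changes by −c × ΔT = −0.56 × (−¥381 trillion) = +¥213.36 trillion.
Expenditure multiplier = 1/(1 − c(1−t)) = 1/(1 − 0.56×0.92) = 1/0.4848 ≈ 2.063.
The tax multiplier is −c × k ≈ −1.155, so ΔY = k × (−c·ΔT) = (+¥213.36 trillion) / 0.4848 ≈ +¥440 trillion.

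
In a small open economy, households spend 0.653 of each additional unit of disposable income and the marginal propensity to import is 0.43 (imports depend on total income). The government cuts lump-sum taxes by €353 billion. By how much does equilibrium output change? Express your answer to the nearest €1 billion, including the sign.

A lump-sum tax change of −€353 billion shifts disposable income by +€353 billion; first-round consumption changes by −c × ΔT = −0.653 × (−€353 billion) = +€230.509 billion.
Expenditure multiplier = 1/(1 − c + m) = 1/(1 − 0.653 + 0.43) = 1/0.777 ≈ 1.287.
The tax multiplier is −c × k ≈ −0.84, so ΔY = k × (−c·ΔT) = (+€230.509 billion) / 0.777 ≈ +€297 billion.

+€297 billion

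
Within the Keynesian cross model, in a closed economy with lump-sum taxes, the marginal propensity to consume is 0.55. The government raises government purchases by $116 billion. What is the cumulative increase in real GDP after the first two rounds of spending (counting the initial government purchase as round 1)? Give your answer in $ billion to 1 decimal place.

$179.8 billion

Round 1 adds ΔG = $116 billion; each later round is MPC = 0.55 times the previous.
After 2 rounds: 116 + 63.8 = ΔG·(1 − c^2)/(1 − c) = 116 × (1 − 0.3025)/0.45 = $179.8 billion.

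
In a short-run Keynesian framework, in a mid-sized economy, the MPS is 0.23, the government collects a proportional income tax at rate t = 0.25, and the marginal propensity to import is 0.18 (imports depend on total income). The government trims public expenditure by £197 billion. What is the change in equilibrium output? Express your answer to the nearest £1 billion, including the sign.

−£327 billion

MPC = 1 − MPS = 1 − 0.23 = 0.77.
Expenditure multiplier = 1/(1 − c(1−t) + m) = 1/(1 − 0.77×0.75 + 0.18) = 1/0.6025 ≈ 1.66.
ΔY = k × ΔG = (−£197 billion) / 0.6025 ≈ −£327 billion.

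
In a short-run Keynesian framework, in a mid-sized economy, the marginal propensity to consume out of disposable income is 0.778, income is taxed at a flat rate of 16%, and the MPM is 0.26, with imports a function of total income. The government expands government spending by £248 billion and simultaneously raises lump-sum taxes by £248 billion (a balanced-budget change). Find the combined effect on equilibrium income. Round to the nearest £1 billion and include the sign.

Expenditure multiplier = 1/(1 − c(1−t) + m) = 1/(1 − 0.778×0.84 + 0.26) = 1/0.60648 ≈ 1.649.
ΔG contributes k·ΔG = (+£248 billion) / 0.60648 ≈ +£408.9 billion.
ΔT of +£248 billion changes first-round spending by −c·ΔT = −£192.944 billion, contributing k·(−c·ΔT) = (−£192.944 billion) / 0.60648 ≈ −£318.1 billion.
Net ΔY = k(ΔG − c·ΔT) = (+£55.056 billion) / 0.60648 ≈ +£91 billion.

+£91 billion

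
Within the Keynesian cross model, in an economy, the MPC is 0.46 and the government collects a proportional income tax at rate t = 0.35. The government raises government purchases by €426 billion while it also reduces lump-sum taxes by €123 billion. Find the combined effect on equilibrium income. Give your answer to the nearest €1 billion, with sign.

Expenditure multiplier = 1/(1 − c(1−t)) = 1/(1 − 0.46×0.65) = 1/0.701 ≈ 1.427.
ΔG contributes k·ΔG = (+€426 billion) / 0.701 ≈ +€607.7 billion.
ΔT of −€123 billion changes first-round spending by −c·ΔT = +€56.58 billion, contributing k·(−c·ΔT) = (+€56.58 billion) / 0.701 ≈ +€80.7 billion.
Net ΔY = k(ΔG − c·ΔT) = (+€482.58 billion) / 0.701 ≈ +€688 billion.

+€688 billion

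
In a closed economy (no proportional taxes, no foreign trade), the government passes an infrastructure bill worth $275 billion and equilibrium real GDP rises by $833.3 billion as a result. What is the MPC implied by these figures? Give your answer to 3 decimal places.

Implied spending multiplier k = ΔY/ΔG = 833.3/275 ≈ 3.0302.
Since k = 1/(1 − MPC), MPC = 1 − 1/k = 1 − ΔG/ΔY = 1 − 275/833.3 ≈ 0.670.

0.670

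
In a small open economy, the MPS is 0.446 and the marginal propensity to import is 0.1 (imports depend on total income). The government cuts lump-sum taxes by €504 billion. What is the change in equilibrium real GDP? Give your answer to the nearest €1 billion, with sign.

MPC = 1 − MPS = 1 − 0.446 = 0.554.
A lump-sum tax change of −€504 billion shifts disposable income by +€504 billion; first-round consumption changes by −c × ΔT = −0.554 × (−€504 billion) = +€279.216 billion.
Expenditure multiplier = 1/(1 − c + m) = 1/(1 − 0.554 + 0.1) = 1/0.546 ≈ 1.832.
The tax multiplier is −c × k ≈ −1.015, so ΔY = k × (−c·ΔT) = (+€279.216 billion) / 0.546 ≈ +€511 billion.

+€511 billion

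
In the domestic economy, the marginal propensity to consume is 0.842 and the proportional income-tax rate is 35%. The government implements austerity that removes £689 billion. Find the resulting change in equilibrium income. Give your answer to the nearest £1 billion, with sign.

−£1,522 billion

Government-spending multiplier = 1/(1 − c(1−t)) = 1/(1 − 0.842×0.65) = 1/0.4527 ≈ 2.209.
ΔY = k × ΔG = (−£689 billion) / 0.4527 ≈ −£1,522 billion.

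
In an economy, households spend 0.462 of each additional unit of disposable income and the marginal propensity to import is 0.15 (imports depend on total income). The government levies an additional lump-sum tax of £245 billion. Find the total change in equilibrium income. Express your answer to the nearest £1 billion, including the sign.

A lump-sum tax change of +£245 billion shifts disposable income by −£245 billion; first-round consumption changes by −c × ΔT = −0.462 × (+£245 billion) = −£113.19 billion.
Expenditure multiplier = 1/(1 − c + m) = 1/(1 − 0.462 + 0.15) = 1/0.688 ≈ 1.453.
The tax multiplier is −c × k ≈ −0.672, so ΔY = k × (−c·ΔT) = (−£113.19 billion) / 0.688 ≈ −£165 billion.

−£165 billion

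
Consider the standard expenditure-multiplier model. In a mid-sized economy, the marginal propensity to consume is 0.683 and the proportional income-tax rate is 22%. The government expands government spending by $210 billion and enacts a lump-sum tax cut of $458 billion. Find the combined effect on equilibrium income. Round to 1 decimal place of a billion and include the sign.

Expenditure multiplier = 1/(1 − c(1−t)) = 1/(1 − 0.683×0.78) = 1/0.46726 ≈ 2.14.
ΔG contributes k·ΔG = (+$210 billion) / 0.46726 ≈ +$449.4 billion.
ΔT of −$458 billion changes first-round spending by −c·ΔT = +$312.814 billion, contributing k·(−c·ΔT) = (+$312.814 billion) / 0.46726 ≈ +$669.5 billion.
Net ΔY = k(ΔG − c·ΔT) = (+$522.814 billion) / 0.46726 ≈ +$1,118.9 billion.

+$1,118.9 billion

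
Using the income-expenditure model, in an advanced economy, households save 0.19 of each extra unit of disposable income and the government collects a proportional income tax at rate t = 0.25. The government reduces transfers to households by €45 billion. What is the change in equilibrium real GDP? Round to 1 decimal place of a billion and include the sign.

MPC = 1 − MPS = 1 − 0.19 = 0.81.
The transfer change shifts disposable income by −€45 billion, so first-round consumption changes by c·ΔTR = 0.81 × (−€45 billion) = −€36.45 billion.
Expenditure multiplier = 1/(1 − c(1−t)) = 1/(1 − 0.81×0.75) = 1/0.3925 ≈ 2.548.
The transfer multiplier is c × k ≈ 2.064, so ΔY = k × (c·ΔTR) = (−€36.45 billion) / 0.3925 ≈ −€92.9 billion.

−€92.9 billion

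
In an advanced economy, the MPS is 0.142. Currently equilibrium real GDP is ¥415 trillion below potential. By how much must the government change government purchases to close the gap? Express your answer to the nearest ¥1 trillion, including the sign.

MPC = 1 − MPS = 1 − 0.142 = 0.858.
Spending multiplier = 1/(1 − MPC) = 1/(1 − 0.858) = 1/0.142 ≈ 7.042.
Need ΔY = +¥415 trillion, so ΔG = ΔY/k = (+¥415 trillion) × 0.142 ≈ +¥59 trillion.
The government should increase government purchases by ¥59 trillion.

+¥59 trillion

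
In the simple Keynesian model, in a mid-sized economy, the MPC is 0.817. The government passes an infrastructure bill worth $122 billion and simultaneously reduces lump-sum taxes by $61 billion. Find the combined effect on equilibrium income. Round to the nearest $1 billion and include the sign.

Expenditure multiplier = 1/(1 − MPC) = 1/(1 − 0.817) = 1/0.183 ≈ 5.464.
ΔG contributes k·ΔG = (+$122 billion) / 0.183 ≈ +$666.7 billion.
ΔT of −$61 billion changes first-round spending by −c·ΔT = +$49.837 billion, contributing k·(−c·ΔT) = (+$49.837 billion) / 0.183 ≈ +$272.3 billion.
Net ΔY = k(ΔG − c·ΔT) = (+$171.837 billion) / 0.183 = +$939 billion.

+$939 billion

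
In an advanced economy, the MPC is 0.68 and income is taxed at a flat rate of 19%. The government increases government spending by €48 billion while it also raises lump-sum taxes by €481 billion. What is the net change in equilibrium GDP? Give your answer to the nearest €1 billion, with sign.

Expenditure multiplier = 1/(1 − c(1−t)) = 1/(1 − 0.68×0.81) = 1/0.4492 ≈ 2.226.
ΔG contributes k·ΔG = (+€48 billion) / 0.4492 ≈ +€106.9 billion.
ΔT of +€481 billion changes first-round spending by −c·ΔT = −€327.08 billion, contributing k·(−c·ΔT) = (−€327.08 billion) / 0.4492 ≈ −€728.1 billion.
Net ΔY = k(ΔG − c·ΔT) = (−€279.08 billion) / 0.4492 ≈ −€621 billion.

−€621 billion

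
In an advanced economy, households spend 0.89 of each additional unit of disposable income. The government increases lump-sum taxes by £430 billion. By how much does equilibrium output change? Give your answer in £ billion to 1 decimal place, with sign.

−£3,479.1 billion

A lump-sum tax change of +£430 billion shifts disposable income by −£430 billion; first-round consumption changes by −c × ΔT = −0.89 × (+£430 billion) = −£382.7 billion.
Expenditure multiplier = 1/(1 − MPC) = 1/(1 − 0.89) = 1/0.11 ≈ 9.091.
The tax multiplier is −c × k ≈ −8.091, so ΔY = k × (−c·ΔT) = (−£382.7 billion) / 0.11 ≈ −£3,479.1 billion.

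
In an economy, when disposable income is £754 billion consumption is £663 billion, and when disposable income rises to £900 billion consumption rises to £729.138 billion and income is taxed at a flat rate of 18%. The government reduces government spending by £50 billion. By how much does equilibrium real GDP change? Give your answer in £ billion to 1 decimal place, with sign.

−£79.5 billion

MPC = ΔC/ΔYd = (729.138 − 663)/(900 − 754) = 66.138/146 = 0.453.
Spending multiplier = 1/(1 − c(1−t)) = 1/(1 − 0.453×0.82) = 1/0.62854 ≈ 1.591.
ΔY = k × ΔG = (−£50 billion) / 0.62854 ≈ −£79.5 billion.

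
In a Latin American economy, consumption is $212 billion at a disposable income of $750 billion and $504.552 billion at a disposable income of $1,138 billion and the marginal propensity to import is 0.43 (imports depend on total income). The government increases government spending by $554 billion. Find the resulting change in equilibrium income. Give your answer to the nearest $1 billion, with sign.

+$820 billion

MPC = ΔC/ΔYd = (504.552 − 212)/(1,138 − 750) = 292.552/388 = 0.754.
Government-spending multiplier = 1/(1 − c + m) = 1/(1 − 0.754 + 0.43) = 1/0.676 ≈ 1.479.
ΔY = k × ΔG = (+$554 billion) / 0.676 ≈ +$820 billion.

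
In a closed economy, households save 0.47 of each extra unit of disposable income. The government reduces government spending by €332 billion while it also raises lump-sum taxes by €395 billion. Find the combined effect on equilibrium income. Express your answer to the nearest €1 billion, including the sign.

−€1,152 billion

MPC = 1 − MPS = 1 − 0.47 = 0.53.
Expenditure multiplier = 1/(1 − MPC) = 1/(1 − 0.53) = 1/0.47 ≈ 2.128.
ΔG contributes k·ΔG = (−€332 billion) / 0.47 ≈ −€706.4 billion.
ΔT of +€395 billion changes first-round spending by −c·ΔT = −€209.35 billion, contributing k·(−c·ΔT) = (−€209.35 billion) / 0.47 ≈ −€445.4 billion.
Net ΔY = k(ΔG − c·ΔT) = (−€541.35 billion) / 0.47 ≈ −€1,152 billion.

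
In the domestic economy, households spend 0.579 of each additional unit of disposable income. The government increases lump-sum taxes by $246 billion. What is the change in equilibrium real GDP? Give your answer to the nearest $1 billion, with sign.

−$338 billion

A lump-sum tax change of +$246 billion shifts disposable income by −$246 billion; first-round consumption changes by −c × ΔT = −0.579 × (+$246 billion) = −$142.434 billion.
Expenditure multiplier = 1/(1 − MPC) = 1/(1 − 0.579) = 1/0.421 ≈ 2.375.
The tax multiplier is −c × k ≈ −1.375, so ΔY = k × (−c·ΔT) = (−$142.434 billion) / 0.421 ≈ −$338 billion.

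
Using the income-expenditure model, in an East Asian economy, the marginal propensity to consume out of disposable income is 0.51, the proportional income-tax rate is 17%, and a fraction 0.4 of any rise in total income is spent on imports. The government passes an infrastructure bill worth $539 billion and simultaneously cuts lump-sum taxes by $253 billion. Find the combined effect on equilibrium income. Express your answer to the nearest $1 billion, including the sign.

Expenditure multiplier = 1/(1 − c(1−t) + m) = 1/(1 − 0.51×0.83 + 0.4) = 1/0.9767 ≈ 1.024.
ΔG contributes k·ΔG = (+$539 billion) / 0.9767 ≈ +$551.9 billion.
ΔT of −$253 billion changes first-round spending by −c·ΔT = +$129.03 billion, contributing k·(−c·ΔT) = (+$129.03 billion) / 0.9767 ≈ +$132.1 billion.
Net ΔY = k(ΔG − c·ΔT) = (+$668.03 billion) / 0.9767 ≈ +$684 billion.

+$684 billion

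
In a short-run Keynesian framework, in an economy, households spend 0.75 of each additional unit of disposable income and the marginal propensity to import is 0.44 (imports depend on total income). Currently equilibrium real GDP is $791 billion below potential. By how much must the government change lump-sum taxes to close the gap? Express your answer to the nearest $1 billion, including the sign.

Spending multiplier = 1/(1 − c + m) = 1/(1 − 0.75 + 0.44) = 1/0.69 ≈ 1.449.
Tax multiplier = −c·k = −0.75/0.69 ≈ −1.087. Need ΔY = +$791 billion, so ΔT = ΔY/(−c·k) = −(+$791 billion) × 0.69 / 0.75 ≈ −$728 billion.
The government should cut lump-sum taxes by $728 billion.

−$728 billion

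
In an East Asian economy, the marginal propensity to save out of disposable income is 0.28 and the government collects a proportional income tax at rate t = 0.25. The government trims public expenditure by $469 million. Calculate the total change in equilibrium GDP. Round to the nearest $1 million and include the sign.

−$1,020 million

MPC = 1 − MPS = 1 − 0.28 = 0.72.
Government-spending multiplier = 1/(1 − c(1−t)) = 1/(1 − 0.72×0.75) = 1/0.46 ≈ 2.174.
ΔY = k × ΔG = (−$469 million) / 0.46 ≈ −$1,020 million.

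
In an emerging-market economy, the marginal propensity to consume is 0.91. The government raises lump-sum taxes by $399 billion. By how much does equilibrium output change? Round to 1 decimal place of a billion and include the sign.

−$4,034.3 billion

A lump-sum tax change of +$399 billion shifts disposable income by −$399 billion; first-round consumption changes by −c × ΔT = −0.91 × (+$399 billion) = −$363.09 billion.
Expenditure multiplier = 1/(1 − MPC) = 1/(1 − 0.91) = 1/0.09 ≈ 11.111.
The tax multiplier is −c × k ≈ −10.111, so ΔY = k × (−c·ΔT) = (−$363.09 billion) / 0.09 ≈ −$4,034.3 billion.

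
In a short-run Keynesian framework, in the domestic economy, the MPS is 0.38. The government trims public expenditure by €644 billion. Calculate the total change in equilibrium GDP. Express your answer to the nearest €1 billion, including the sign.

−€1,695 billion

MPC = 1 − MPS = 1 − 0.38 = 0.62.
Expenditure multiplier = 1/(1 − MPC) = 1/(1 − 0.62) = 1/0.38 ≈ 2.632.
ΔY = k × ΔG = (−€644 billion) / 0.38 ≈ −€1,695 billion.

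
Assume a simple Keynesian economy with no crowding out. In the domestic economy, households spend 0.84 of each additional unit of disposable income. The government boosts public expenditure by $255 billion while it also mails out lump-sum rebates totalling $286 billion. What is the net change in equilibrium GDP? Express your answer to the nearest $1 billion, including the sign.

+$3,095 billion

Expenditure multiplier = 1/(1 − MPC) = 1/(1 − 0.84) = 1/0.16 = 6.25.
ΔG contributes k·ΔG = (+$255 billion) / 0.16 ≈ +$1,593.8 billion.
ΔT of −$286 billion changes first-round spending by −c·ΔT = +$240.24 billion, contributing k·(−c·ΔT) = (+$240.24 billion) / 0.16 = +$1,501.5 billion.
Net ΔY = k(ΔG − c·ΔT) = (+$495.24 billion) / 0.16 ≈ +$3,095 billion.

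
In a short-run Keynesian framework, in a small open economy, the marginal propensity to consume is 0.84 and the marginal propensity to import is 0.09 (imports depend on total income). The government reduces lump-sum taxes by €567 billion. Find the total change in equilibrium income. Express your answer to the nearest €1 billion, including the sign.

+€1,905 billion

A lump-sum tax change of −€567 billion shifts disposable income by +€567 billion; first-round consumption changes by −c × ΔT = −0.84 × (−€567 billion) = +€476.28 billion.
Expenditure multiplier = 1/(1 − c + m) = 1/(1 − 0.84 + 0.09) = 1/0.25 = 4.
The tax multiplier is −c × k = −3.36, so ΔY = k × (−c·ΔT) = (+€476.28 billion) / 0.25 ≈ +€1,905 billion.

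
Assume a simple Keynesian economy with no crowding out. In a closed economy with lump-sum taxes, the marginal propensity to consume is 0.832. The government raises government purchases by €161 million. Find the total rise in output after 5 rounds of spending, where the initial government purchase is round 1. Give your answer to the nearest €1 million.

€576 million

Round 1 adds ΔG = €161 million; each later round is MPC = 0.832 times the previous.
After 5 rounds: 161 + 133.952 + 111.448064 + 92.724789248 + 77.147024654336 = ΔG·(1 − c^5)/(1 − c) = 161 × (1 − 0.398672823058432)/0.168 ≈ €576 million.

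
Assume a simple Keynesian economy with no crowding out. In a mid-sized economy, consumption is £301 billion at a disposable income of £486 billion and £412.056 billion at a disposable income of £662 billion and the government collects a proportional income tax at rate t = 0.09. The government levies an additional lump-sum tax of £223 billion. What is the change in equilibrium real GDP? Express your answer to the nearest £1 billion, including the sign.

MPC = ΔC/ΔYd = (412.056 − 301)/(662 − 486) = 111.056/176 = 0.631.
A lump-sum tax change of +£223 billion shifts disposable income by −£223 billion; first-round consumption changes by −c × ΔT = −0.631 × (+£223 billion) = −£140.713 billion.
Expenditure multiplier = 1/(1 − c(1−t)) = 1/(1 − 0.631×0.91) = 1/0.42579 ≈ 2.349.
The tax multiplier is −c × k ≈ −1.482, so ΔY = k × (−c·ΔT) = (−£140.713 billion) / 0.42579 ≈ −£330 billion.

−£330 billion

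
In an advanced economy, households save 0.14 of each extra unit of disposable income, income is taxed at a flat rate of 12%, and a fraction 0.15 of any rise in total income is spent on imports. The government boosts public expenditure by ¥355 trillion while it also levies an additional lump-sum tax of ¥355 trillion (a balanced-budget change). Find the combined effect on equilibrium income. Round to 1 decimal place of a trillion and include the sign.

MPC = 1 − MPS = 1 − 0.14 = 0.86.
Expenditure multiplier = 1/(1 − c(1−t) + m) = 1/(1 − 0.86×0.88 + 0.15) = 1/0.3932 ≈ 2.543.
ΔG contributes k·ΔG = (+¥355 trillion) / 0.3932 ≈ +¥902.8 trillion.
ΔT of +¥355 trillion changes first-round spending by −c·ΔT = −¥305.3 trillion, contributing k·(−c·ΔT) = (−¥305.3 trillion) / 0.3932 ≈ −¥776.4 trillion.
Net ΔY = k(ΔG − c·ΔT) = (+¥49.7 trillion) / 0.3932 ≈ +¥126.4 trillion.

+¥126.4 trillion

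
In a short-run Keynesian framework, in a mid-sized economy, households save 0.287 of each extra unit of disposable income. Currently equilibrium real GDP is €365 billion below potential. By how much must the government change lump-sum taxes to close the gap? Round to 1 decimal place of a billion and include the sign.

−€146.9 billion

MPC = 1 − MPS = 1 − 0.287 = 0.713.
Spending multiplier = 1/(1 − MPC) = 1/(1 − 0.713) = 1/0.287 ≈ 3.484.
Tax multiplier = −c·k = −0.713/0.287 ≈ −2.484. Need ΔY = +€365 billion, so ΔT = ΔY/(−c·k) = −(+€365 billion) × 0.287 / 0.713 ≈ −€146.9 billion.
The government should cut lump-sum taxes by €146.9 billion.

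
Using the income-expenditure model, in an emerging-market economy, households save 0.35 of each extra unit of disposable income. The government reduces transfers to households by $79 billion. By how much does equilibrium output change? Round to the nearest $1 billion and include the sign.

−$147 billion

MPC = 1 − MPS = 1 − 0.35 = 0.65.
The transfer change shifts disposable income by −$79 billion, so first-round consumption changes by c·ΔTR = 0.65 × (−$79 billion) = −$51.35 billion.
Expenditure multiplier = 1/(1 − MPC) = 1/(1 − 0.65) = 1/0.35 ≈ 2.857.
The transfer multiplier is c × k ≈ 1.857, so ΔY = k × (c·ΔTR) = (−$51.35 billion) / 0.35 ≈ −$147 billion.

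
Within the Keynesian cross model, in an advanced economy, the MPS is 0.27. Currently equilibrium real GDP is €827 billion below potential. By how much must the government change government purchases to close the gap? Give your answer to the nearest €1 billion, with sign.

MPC = 1 − MPS = 1 − 0.27 = 0.73.
Spending multiplier = 1/(1 − MPC) = 1/(1 − 0.73) = 1/0.27 ≈ 3.704.
Need ΔY = +€827 billion, so ΔG = ΔY/k = (+€827 billion) × 0.27 ≈ +€223 billion.
The government should increase government purchases by €223 billion.

+€223 billion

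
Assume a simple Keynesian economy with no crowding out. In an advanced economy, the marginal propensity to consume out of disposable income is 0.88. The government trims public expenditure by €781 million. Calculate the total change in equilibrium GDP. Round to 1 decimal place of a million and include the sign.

−€6,508.3 million

Government-spending multiplier = 1/(1 − MPC) = 1/(1 − 0.88) = 1/0.12 ≈ 8.333.
ΔY = k × ΔG = (−€781 million) / 0.12 ≈ −€6,508.3 million.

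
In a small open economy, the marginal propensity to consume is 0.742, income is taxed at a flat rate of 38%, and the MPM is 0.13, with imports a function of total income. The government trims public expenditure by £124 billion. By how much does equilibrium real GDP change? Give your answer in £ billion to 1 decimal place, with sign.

−£185.1 billion

Government-spending multiplier = 1/(1 − c(1−t) + m) = 1/(1 − 0.742×0.62 + 0.13) = 1/0.66996 ≈ 1.493.
ΔY = k × ΔG = (−£124 billion) / 0.66996 ≈ −£185.1 billion.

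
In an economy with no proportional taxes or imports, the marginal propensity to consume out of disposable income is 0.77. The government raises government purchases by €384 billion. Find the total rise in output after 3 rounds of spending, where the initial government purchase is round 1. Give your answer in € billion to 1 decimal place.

Round 1 adds ΔG = €384 billion; each later round is MPC = 0.77 times the previous.
After 3 rounds: 384 + 295.68 + 227.6736 = ΔG·(1 − c^3)/(1 − c) = 384 × (1 − 0.456533)/0.23 ≈ €907.4 billion.

€907.4 billion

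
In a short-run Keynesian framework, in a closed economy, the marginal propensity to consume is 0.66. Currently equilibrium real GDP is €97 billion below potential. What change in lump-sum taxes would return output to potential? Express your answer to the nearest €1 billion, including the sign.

Spending multiplier = 1/(1 − MPC) = 1/(1 − 0.66) = 1/0.34 ≈ 2.941.
Tax multiplier = −c·k = −0.66/0.34 ≈ −1.941. Need ΔY = +€97 billion, so ΔT = ΔY/(−c·k) = −(+€97 billion) × 0.34 / 0.66 ≈ −€50 billion.
The government should cut lump-sum taxes by €50 billion.

−€50 billion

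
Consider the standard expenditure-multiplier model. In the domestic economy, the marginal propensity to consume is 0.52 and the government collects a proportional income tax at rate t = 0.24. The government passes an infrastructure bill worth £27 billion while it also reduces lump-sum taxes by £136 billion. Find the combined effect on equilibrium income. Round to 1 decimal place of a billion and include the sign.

+£161.6 billion

Expenditure multiplier = 1/(1 − c(1−t)) = 1/(1 − 0.52×0.76) = 1/0.6048 ≈ 1.653.
ΔG contributes k·ΔG = (+£27 billion) / 0.6048 ≈ +£44.6 billion.
ΔT of −£136 billion changes first-round spending by −c·ΔT = +£70.72 billion, contributing k·(−c·ΔT) = (+£70.72 billion) / 0.6048 ≈ +£116.9 billion.
Net ΔY = k(ΔG − c·ΔT) = (+£97.72 billion) / 0.6048 ≈ +£161.6 billion.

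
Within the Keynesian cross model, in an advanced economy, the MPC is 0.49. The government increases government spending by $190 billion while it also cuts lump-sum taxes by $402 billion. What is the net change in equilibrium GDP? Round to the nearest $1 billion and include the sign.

+$759 billion

Expenditure multiplier = 1/(1 − MPC) = 1/(1 − 0.49) = 1/0.51 ≈ 1.961.
ΔG contributes k·ΔG = (+$190 billion) / 0.51 ≈ +$372.5 billion.
ΔT of −$402 billion changes first-round spending by −c·ΔT = +$196.98 billion, contributing k·(−c·ΔT) = (+$196.98 billion) / 0.51 ≈ +$386.2 billion.
Net ΔY = k(ΔG − c·ΔT) = (+$386.98 billion) / 0.51 ≈ +$759 billion.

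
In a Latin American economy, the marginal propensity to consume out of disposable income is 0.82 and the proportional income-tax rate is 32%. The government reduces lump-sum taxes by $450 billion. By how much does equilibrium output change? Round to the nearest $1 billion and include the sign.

+$834 billion

A lump-sum tax change of −$450 billion shifts disposable income by +$450 billion; first-round consumption changes by −c × ΔT = −0.82 × (−$450 billion) = +$369 billion.
Expenditure multiplier = 1/(1 − c(1−t)) = 1/(1 − 0.82×0.68) = 1/0.4424 ≈ 2.26.
The tax multiplier is −c × k ≈ −1.854, so ΔY = k × (−c·ΔT) = (+$369 billion) / 0.4424 ≈ +$834 billion.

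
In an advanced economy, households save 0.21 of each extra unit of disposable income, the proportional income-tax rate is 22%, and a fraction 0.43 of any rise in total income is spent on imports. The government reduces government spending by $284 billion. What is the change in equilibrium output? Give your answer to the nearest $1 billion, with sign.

MPC = 1 − MPS = 1 − 0.21 = 0.79.
Government-spending multiplier = 1/(1 − c(1−t) + m) = 1/(1 − 0.79×0.78 + 0.43) = 1/0.8138 ≈ 1.229.
ΔY = k × ΔG = (−$284 billion) / 0.8138 ≈ −$349 billion.

−$349 billion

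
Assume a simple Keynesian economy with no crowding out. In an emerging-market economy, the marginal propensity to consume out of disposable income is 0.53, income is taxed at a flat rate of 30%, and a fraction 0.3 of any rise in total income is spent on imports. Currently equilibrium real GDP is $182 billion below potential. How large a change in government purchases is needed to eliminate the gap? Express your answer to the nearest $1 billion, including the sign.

Spending multiplier = 1/(1 − c(1−t) + m) = 1/(1 − 0.53×0.7 + 0.3) = 1/0.929 ≈ 1.076.
Need ΔY = +$182 billion, so ΔG = ΔY/k = (+$182 billion) × 0.929 ≈ +$169 billion.
The government should increase government purchases by $169 billion.

+$169 billion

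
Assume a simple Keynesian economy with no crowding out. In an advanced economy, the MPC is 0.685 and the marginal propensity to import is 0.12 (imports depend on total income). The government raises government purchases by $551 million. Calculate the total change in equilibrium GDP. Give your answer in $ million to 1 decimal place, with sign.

+$1,266.7 million

Government-spending multiplier = 1/(1 − c + m) = 1/(1 − 0.685 + 0.12) = 1/0.435 ≈ 2.299.
ΔY = k × ΔG = (+$551 million) / 0.435 ≈ +$1,266.7 million.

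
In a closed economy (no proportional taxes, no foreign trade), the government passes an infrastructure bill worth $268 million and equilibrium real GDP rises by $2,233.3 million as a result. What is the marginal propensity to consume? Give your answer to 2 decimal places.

0.88

Implied spending multiplier k = ΔY/ΔG = 2,233.3/268 ≈ 8.3332.
Since k = 1/(1 − MPC), MPC = 1 − 1/k = 1 − ΔG/ΔY = 1 − 268/2,233.3 ≈ 0.88.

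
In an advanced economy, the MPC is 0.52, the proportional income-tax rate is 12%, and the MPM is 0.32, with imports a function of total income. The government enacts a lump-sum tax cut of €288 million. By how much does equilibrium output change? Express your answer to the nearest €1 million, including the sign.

A lump-sum tax change of −€288 million shifts disposable income by +€288 million; first-round consumption changes by −c × ΔT = −0.52 × (−€288 million) = +€149.76 million.
Expenditure multiplier = 1/(1 − c(1−t) + m) = 1/(1 − 0.52×0.88 + 0.32) = 1/0.8624 ≈ 1.16.
The tax multiplier is −c × k ≈ −0.603, so ΔY = k × (−c·ΔT) = (+€149.76 million) / 0.8624 ≈ +€174 million.

+€174 million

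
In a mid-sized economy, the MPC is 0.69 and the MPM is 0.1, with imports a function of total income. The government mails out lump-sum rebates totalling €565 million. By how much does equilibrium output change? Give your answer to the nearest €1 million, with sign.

A lump-sum tax change of −€565 million shifts disposable income by +€565 million; first-round consumption changes by −c × ΔT = −0.69 × (−€565 million) = +€389.85 million.
Expenditure multiplier = 1/(1 − c + m) = 1/(1 − 0.69 + 0.1) = 1/0.41 ≈ 2.439.
The tax multiplier is −c × k ≈ −1.683, so ΔY = k × (−c·ΔT) = (+€389.85 million) / 0.41 ≈ +€951 million.

+€951 million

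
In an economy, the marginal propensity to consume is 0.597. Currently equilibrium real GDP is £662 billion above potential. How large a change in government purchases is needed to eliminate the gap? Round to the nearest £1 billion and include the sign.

−£267 billion

Spending multiplier = 1/(1 − MPC) = 1/(1 − 0.597) = 1/0.403 ≈ 2.481.
Need ΔY = −£662 billion, so ΔG = ΔY/k = (−£662 billion) × 0.403 ≈ −£267 billion.
The government should cut government purchases by £267 billion.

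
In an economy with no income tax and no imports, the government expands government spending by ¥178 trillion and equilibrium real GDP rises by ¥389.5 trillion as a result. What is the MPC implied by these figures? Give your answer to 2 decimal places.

0.54

Implied spending multiplier k = ΔY/ΔG = 389.5/178 ≈ 2.1882.
Since k = 1/(1 − MPC), MPC = 1 − 1/k = 1 − ΔG/ΔY = 1 − 178/389.5 ≈ 0.54.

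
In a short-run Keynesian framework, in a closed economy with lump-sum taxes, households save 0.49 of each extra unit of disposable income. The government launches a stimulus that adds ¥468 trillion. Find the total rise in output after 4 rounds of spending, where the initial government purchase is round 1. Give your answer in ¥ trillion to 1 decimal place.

¥890.5 trillion

MPC = 1 − MPS = 1 − 0.49 = 0.51.
Round 1 adds ΔG = ¥468 trillion; each later round is MPC = 0.51 times the previous.
After 4 rounds: 468 + 238.68 + 121.7268 + 62.080668 = ΔG·(1 − c^4)/(1 − c) = 468 × (1 − 0.06765201)/0.49 ≈ ¥890.5 trillion.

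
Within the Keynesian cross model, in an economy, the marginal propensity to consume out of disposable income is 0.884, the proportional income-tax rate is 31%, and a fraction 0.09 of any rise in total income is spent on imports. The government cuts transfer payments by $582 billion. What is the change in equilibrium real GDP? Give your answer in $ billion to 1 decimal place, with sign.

−$1,071.8 billion

The transfer change shifts disposable income by −$582 billion, so first-round consumption changes by c·ΔTR = 0.884 × (−$582 billion) = −$514.488 billion.
Expenditure multiplier = 1/(1 − c(1−t) + m) = 1/(1 − 0.884×0.69 + 0.09) = 1/0.48004 ≈ 2.083.
The transfer multiplier is c × k ≈ 1.842, so ΔY = k × (c·ΔTR) = (−$514.488 billion) / 0.48004 ≈ −$1,071.8 billion.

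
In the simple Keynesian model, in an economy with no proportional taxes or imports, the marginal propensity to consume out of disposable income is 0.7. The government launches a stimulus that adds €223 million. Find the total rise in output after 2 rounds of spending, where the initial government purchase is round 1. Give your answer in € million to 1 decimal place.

Round 1 adds ΔG = €223 million; each later round is MPC = 0.7 times the previous.
After 2 rounds: 223 + 156.1 = ΔG·(1 − c^2)/(1 − c) = 223 × (1 − 0.49)/0.3 = €379.1 million.

€379.1 million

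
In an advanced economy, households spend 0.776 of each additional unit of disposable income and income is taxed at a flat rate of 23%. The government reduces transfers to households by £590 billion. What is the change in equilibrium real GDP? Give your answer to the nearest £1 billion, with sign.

−£1,138 billion

The transfer change shifts disposable income by −£590 billion, so first-round consumption changes by c·ΔTR = 0.776 × (−£590 billion) = −£457.84 billion.
Expenditure multiplier = 1/(1 − c(1−t)) = 1/(1 − 0.776×0.77) = 1/0.40248 ≈ 2.485.
The transfer multiplier is c × k ≈ 1.928, so ΔY = k × (c·ΔTR) = (−£457.84 billion) / 0.40248 ≈ −£1,138 billion.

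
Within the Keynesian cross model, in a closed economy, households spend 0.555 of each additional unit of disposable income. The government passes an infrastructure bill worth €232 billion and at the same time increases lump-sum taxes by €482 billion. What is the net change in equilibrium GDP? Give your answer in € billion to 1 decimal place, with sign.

Expenditure multiplier = 1/(1 − MPC) = 1/(1 − 0.555) = 1/0.445 ≈ 2.247.
ΔG contributes k·ΔG = (+€232 billion) / 0.445 ≈ +€521.3 billion.
ΔT of +€482 billion changes first-round spending by −c·ΔT = −€267.51 billion, contributing k·(−c·ΔT) = (−€267.51 billion) / 0.445 ≈ −€601.1 billion.
Net ΔY = k(ΔG − c·ΔT) = (−€35.51 billion) / 0.445 ≈ −€79.8 billion.

−€79.8 billion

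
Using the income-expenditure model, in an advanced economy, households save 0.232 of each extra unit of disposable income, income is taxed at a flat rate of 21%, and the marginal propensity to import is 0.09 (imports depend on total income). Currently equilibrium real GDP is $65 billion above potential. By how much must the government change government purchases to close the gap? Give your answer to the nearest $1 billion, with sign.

MPC = 1 − MPS = 1 − 0.232 = 0.768.
Spending multiplier = 1/(1 − c(1−t) + m) = 1/(1 − 0.768×0.79 + 0.09) = 1/0.48328 ≈ 2.069.
Need ΔY = −$65 billion, so ΔG = ΔY/k = (−$65 billion) × 0.48328 ≈ −$31 billion.
The government should cut government purchases by $31 billion.

−$31 billion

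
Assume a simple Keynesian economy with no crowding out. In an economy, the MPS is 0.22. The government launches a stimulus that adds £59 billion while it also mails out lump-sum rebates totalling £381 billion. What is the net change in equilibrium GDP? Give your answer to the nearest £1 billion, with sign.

MPC = 1 − MPS = 1 − 0.22 = 0.78.
Expenditure multiplier = 1/(1 − MPC) = 1/(1 − 0.78) = 1/0.22 ≈ 4.545.
ΔG contributes k·ΔG = (+£59 billion) / 0.22 ≈ +£268.2 billion.
ΔT of −£381 billion changes first-round spending by −c·ΔT = +£297.18 billion, contributing k·(−c·ΔT) = (+£297.18 billion) / 0.22 ≈ +£1,350.8 billion.
Net ΔY = k(ΔG − c·ΔT) = (+£356.18 billion) / 0.22 = +£1,619 billion.

+£1,619 billion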